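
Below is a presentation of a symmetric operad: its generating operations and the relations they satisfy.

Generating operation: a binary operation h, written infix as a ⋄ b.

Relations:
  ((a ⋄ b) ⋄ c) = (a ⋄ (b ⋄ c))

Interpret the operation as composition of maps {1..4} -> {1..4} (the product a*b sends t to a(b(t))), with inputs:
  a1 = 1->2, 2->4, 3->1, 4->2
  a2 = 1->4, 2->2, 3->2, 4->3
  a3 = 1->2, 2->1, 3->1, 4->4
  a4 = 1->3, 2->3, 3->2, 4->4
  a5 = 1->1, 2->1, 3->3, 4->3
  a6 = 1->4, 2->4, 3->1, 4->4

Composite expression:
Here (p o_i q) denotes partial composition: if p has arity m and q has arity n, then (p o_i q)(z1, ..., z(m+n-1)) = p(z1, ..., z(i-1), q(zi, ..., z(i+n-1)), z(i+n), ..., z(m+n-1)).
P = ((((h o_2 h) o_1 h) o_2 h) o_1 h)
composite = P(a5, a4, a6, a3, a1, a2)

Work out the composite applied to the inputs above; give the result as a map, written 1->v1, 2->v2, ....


1->3, 2->3, 3->3, 4->3


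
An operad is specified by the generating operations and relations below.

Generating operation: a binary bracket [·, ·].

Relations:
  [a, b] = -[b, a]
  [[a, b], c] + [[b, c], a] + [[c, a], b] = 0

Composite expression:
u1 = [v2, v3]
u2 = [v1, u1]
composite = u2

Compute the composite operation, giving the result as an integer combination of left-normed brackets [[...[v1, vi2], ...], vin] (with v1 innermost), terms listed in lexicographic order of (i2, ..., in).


[[v1, v2], v3] - [[v1, v3], v2]

Left-normed coefficients sit on the v1-initial expansion words.
Composite bracket: [v1, [v2, v3]]
Full expansion: 4 signed words from ab - ba (2^2 = 4).
Keep just the words that open with v1:
  v1v2v3 appears with sign +1, giving the term +[[v1, v2], v3]
  v1v3v2 appears with sign -1, giving the term -[[v1, v3], v2]


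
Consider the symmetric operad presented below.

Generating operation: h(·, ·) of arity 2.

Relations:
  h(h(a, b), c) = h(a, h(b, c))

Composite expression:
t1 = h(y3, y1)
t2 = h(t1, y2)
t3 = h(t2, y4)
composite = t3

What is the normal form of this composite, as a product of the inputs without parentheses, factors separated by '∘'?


All parenthesizations of h agree; list the y-inputs left to right.
h(y3, y1) flattens to y3 ∘ y1
h(h(y3, y1), y2) flattens to y3 ∘ y1 ∘ y2
h(h(h(y3, y1), y2), y4) flattens to y3 ∘ y1 ∘ y2 ∘ y4

y3 ∘ y1 ∘ y2 ∘ y4


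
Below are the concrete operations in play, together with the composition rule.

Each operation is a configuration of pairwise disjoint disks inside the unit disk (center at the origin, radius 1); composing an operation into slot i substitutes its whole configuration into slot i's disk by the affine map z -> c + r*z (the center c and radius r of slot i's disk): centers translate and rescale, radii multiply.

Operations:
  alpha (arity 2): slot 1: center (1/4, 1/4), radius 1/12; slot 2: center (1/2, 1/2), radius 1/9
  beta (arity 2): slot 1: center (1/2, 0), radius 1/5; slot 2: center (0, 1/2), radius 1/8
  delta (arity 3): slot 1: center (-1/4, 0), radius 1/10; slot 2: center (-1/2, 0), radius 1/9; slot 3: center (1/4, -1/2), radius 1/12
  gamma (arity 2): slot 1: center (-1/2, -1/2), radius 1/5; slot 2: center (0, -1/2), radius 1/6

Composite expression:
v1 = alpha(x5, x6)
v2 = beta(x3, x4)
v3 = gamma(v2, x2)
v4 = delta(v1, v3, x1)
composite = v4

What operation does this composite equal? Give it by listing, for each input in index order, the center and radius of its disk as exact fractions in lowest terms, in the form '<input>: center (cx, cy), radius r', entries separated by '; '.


x1: center (1/4, -1/2), radius 1/12; x2: center (-1/2, -1/18), radius 1/54; x3: center (-49/90, -1/18), radius 1/225; x4: center (-5/9, -2/45), radius 1/360; x5: center (-9/40, 1/40), radius 1/120; x6: center (-1/5, 1/20), radius 1/90

Only the slot chain above each x matters under delta; compose those maps.
for x5, the 2-step affine chain lands on center (-9/40, 1/40), radius 1/120
for x6, the 2-step affine chain lands on center (-1/5, 1/20), radius 1/90
for x3, the 3-step affine chain lands on center (-49/90, -1/18), radius 1/225
for x4, the 3-step affine chain lands on center (-5/9, -2/45), radius 1/360
for x2, the 2-step affine chain lands on center (-1/2, -1/18), radius 1/54
for x1, the 1-step affine chain lands on center (1/4, -1/2), radius 1/12


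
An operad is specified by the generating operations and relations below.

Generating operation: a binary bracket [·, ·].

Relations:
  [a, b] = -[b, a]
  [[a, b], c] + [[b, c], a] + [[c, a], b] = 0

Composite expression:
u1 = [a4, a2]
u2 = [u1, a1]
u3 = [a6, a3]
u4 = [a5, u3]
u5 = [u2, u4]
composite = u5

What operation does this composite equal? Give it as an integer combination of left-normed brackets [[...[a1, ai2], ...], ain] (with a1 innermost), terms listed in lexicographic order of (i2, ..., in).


[[[[[a1, a2], a4], a3], a6], a5] - [[[[[a1, a2], a4], a5], a3], a6] + [[[[[a1, a2], a4], a5], a6], a3] - [[[[[a1, a2], a4], a6], a3], a5] - [[[[[a1, a4], a2], a3], a6], a5] + [[[[[a1, a4], a2], a5], a3], a6] - [[[[[a1, a4], a2], a5], a6], a3] + [[[[[a1, a4], a2], a6], a3], a5]

Skip Jacobi rewriting: expand, keep a1-initial words, read off terms.
Composite bracket: [[[a4, a2], a1], [a5, [a6, a3]]]
Full expansion: 32 signed words from ab - ba (2^5 = 32).
Coefficients come from the a1-initial words:
  a1a2a4a3a6a5 (sign +1) contributes +[[[[[a1, a2], a4], a3], a6], a5]
  a1a2a4a5a3a6 (sign -1) contributes -[[[[[a1, a2], a4], a5], a3], a6]
  a1a2a4a5a6a3 (sign +1) contributes +[[[[[a1, a2], a4], a5], a6], a3]
  a1a2a4a6a3a5 (sign -1) contributes -[[[[[a1, a2], a4], a6], a3], a5]
  a1a4a2a3a6a5 (sign -1) contributes -[[[[[a1, a4], a2], a3], a6], a5]
  a1a4a2a5a3a6 (sign +1) contributes +[[[[[a1, a4], a2], a5], a3], a6]
  a1a4a2a5a6a3 (sign -1) contributes -[[[[[a1, a4], a2], a5], a6], a3]
  a1a4a2a6a3a5 (sign +1) contributes +[[[[[a1, a4], a2], a6], a3], a5]


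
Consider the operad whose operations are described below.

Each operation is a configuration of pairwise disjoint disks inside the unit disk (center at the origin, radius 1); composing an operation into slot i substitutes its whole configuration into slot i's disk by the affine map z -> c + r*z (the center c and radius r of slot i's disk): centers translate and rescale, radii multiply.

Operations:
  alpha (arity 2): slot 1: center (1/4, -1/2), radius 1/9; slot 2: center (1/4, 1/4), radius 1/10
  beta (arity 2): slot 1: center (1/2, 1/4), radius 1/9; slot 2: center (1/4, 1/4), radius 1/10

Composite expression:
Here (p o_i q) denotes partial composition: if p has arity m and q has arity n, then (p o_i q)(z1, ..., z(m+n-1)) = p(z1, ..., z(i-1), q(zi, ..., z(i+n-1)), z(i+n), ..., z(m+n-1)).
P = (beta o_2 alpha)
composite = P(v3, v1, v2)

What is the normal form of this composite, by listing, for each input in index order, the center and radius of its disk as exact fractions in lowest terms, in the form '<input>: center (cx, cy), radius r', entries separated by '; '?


v1: center (11/40, 1/5), radius 1/90; v2: center (11/40, 11/40), radius 1/100; v3: center (1/2, 1/4), radius 1/9


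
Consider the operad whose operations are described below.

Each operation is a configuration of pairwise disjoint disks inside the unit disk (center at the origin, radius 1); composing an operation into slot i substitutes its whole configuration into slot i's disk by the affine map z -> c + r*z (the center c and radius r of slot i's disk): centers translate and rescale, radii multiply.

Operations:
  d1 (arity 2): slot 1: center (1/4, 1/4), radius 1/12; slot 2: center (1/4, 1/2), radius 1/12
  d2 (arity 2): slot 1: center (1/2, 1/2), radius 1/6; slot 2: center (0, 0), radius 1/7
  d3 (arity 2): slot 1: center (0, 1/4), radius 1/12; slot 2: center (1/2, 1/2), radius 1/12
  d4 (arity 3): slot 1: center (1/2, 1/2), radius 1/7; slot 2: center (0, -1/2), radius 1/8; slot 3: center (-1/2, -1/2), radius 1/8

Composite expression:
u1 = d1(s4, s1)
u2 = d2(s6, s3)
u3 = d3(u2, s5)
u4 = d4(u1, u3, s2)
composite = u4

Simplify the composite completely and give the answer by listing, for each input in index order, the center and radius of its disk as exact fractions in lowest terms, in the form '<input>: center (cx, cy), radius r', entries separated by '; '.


s1: center (15/28, 4/7), radius 1/84; s2: center (-1/2, -1/2), radius 1/8; s3: center (0, -15/32), radius 1/672; s4: center (15/28, 15/28), radius 1/84; s5: center (1/16, -7/16), radius 1/96; s6: center (1/192, -89/192), radius 1/576

Affine substitution under d4: radii multiply and s-centers shift.
for s4, the 2-step affine chain lands on center (15/28, 15/28), radius 1/84
for s1, the 2-step affine chain lands on center (15/28, 4/7), radius 1/84
for s6, the 3-step affine chain lands on center (1/192, -89/192), radius 1/576
for s3, the 3-step affine chain lands on center (0, -15/32), radius 1/672
for s5, the 2-step affine chain lands on center (1/16, -7/16), radius 1/96
for s2, the 1-step affine chain lands on center (-1/2, -1/2), radius 1/8


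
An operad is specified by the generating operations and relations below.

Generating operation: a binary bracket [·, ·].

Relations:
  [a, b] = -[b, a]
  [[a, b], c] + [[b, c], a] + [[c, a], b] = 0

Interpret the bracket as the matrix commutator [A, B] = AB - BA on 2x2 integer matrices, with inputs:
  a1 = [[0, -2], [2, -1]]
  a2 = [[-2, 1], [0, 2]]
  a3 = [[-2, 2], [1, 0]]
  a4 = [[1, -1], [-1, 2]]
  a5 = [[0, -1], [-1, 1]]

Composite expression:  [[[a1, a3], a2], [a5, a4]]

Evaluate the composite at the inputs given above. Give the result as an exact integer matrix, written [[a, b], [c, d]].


[[0, 0], [0, 0]]


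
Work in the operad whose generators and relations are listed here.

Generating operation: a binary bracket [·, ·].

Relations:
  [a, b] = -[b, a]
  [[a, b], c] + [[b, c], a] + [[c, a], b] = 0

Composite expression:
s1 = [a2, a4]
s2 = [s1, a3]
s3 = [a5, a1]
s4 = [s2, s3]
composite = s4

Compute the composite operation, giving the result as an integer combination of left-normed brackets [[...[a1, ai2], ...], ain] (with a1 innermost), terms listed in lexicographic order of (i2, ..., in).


[[[[a1, a5], a2], a4], a3] - [[[[a1, a5], a3], a2], a4] + [[[[a1, a5], a3], a4], a2] - [[[[a1, a5], a4], a2], a3]

Left-normed coefficients sit on the a1-initial expansion words.
Composite bracket: [[[a2, a4], a3], [a5, a1]]
Full expansion: 16 signed words from ab - ba (2^4 = 16).
Coefficients come from the a1-initial words:
  a1a5a2a4a3 appears with sign +1, giving the term +[[[[a1, a5], a2], a4], a3]
  a1a5a3a2a4 appears with sign -1, giving the term -[[[[a1, a5], a3], a2], a4]
  a1a5a3a4a2 appears with sign +1, giving the term +[[[[a1, a5], a3], a4], a2]
  a1a5a4a2a3 appears with sign -1, giving the term -[[[[a1, a5], a4], a2], a3]


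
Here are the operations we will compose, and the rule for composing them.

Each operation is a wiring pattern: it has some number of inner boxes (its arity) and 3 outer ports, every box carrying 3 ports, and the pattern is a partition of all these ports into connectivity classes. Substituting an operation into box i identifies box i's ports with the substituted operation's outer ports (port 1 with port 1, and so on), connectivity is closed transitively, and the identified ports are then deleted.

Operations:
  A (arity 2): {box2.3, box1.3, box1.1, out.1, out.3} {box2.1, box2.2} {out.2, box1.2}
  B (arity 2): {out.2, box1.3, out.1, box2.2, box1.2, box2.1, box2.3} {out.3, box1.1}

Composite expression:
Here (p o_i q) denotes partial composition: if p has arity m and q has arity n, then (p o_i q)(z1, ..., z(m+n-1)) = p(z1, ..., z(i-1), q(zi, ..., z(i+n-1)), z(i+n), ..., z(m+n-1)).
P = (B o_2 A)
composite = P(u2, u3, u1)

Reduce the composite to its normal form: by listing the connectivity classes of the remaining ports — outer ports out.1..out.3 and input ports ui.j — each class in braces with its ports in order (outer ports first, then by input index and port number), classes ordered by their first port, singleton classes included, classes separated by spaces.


{out.1, out.2, u1.3, u2.2, u2.3, u3.1, u3.2, u3.3} {out.3, u2.1} {u1.1, u1.2}

Reachability decides: close wires over B-identified ports.
through A, on inputs (u3, u1): {out.1, out.3, u1.3, u3.1, u3.3} {out.2, u3.2} {u1.1, u1.2} (out.j = stage outer ports)
through B, on inputs (u2, u3, u1): {out.1, out.2, u1.3, u2.2, u2.3, u3.1, u3.2, u3.3} {out.3, u2.1} {u1.1, u1.2} (out.j = stage outer ports)


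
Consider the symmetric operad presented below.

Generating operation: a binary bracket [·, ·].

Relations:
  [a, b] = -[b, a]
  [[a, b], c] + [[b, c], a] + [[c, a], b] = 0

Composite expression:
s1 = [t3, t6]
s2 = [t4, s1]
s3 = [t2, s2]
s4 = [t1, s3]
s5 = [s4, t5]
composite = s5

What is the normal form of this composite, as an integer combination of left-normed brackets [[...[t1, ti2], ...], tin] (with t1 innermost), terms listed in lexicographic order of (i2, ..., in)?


-[[[[[t1, t2], t3], t6], t4], t5] + [[[[[t1, t2], t4], t3], t6], t5] - [[[[[t1, t2], t4], t6], t3], t5] + [[[[[t1, t2], t6], t3], t4], t5] + [[[[[t1, t3], t6], t4], t2], t5] - [[[[[t1, t4], t3], t6], t2], t5] + [[[[[t1, t4], t6], t3], t2], t5] - [[[[[t1, t6], t3], t4], t2], t5]

Left-normed coefficients sit on the t1-initial expansion words.
Composite bracket: [[t1, [t2, [t4, [t3, t6]]]], t5]
Expanding via [a, b] = ab - ba: 32 signed words (2^5 = 32).
Keep just the words that open with t1:
  sign of t1t2t3t6t4t5 is -1, so it contributes -[[[[[t1, t2], t3], t6], t4], t5]
  sign of t1t2t4t3t6t5 is +1, so it contributes +[[[[[t1, t2], t4], t3], t6], t5]
  sign of t1t2t4t6t3t5 is -1, so it contributes -[[[[[t1, t2], t4], t6], t3], t5]
  sign of t1t2t6t3t4t5 is +1, so it contributes +[[[[[t1, t2], t6], t3], t4], t5]
  sign of t1t3t6t4t2t5 is +1, so it contributes +[[[[[t1, t3], t6], t4], t2], t5]
  sign of t1t4t3t6t2t5 is -1, so it contributes -[[[[[t1, t4], t3], t6], t2], t5]
  sign of t1t4t6t3t2t5 is +1, so it contributes +[[[[[t1, t4], t6], t3], t2], t5]
  sign of t1t6t3t4t2t5 is -1, so it contributes -[[[[[t1, t6], t3], t4], t2], t5]


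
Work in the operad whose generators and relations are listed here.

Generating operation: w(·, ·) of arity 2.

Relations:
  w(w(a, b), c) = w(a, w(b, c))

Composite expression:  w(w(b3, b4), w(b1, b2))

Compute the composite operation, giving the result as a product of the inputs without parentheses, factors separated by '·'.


b3 · b4 · b1 · b2

Key point: w is associative — brackets drop, the b-order remains.
w(b3, b4) flattens to b3 · b4
w(b1, b2) flattens to b1 · b2
w(w(b3, b4), w(b1, b2)) flattens to b3 · b4 · b1 · b2


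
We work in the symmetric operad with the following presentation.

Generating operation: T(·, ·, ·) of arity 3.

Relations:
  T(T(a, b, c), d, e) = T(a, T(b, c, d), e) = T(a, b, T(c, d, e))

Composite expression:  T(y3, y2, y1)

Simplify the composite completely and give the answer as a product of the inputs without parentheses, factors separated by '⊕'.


y3 ⊕ y2 ⊕ y1

Every regrouping of T is equal, so read the y-inputs in written order.
T(y3, y2, y1) reduces to y3 ⊕ y2 ⊕ y1


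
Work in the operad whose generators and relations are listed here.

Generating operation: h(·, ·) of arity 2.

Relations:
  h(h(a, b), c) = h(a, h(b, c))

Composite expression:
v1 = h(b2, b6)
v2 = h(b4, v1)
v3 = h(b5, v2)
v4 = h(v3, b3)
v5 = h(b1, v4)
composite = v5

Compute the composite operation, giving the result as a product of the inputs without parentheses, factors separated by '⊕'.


b1 ⊕ b5 ⊕ b4 ⊕ b2 ⊕ b6 ⊕ b3

Under associativity of h, the answer is the b's in reading order.
h(b2, b6) linearizes to b2 ⊕ b6
h(b4, h(b2, b6)) linearizes to b4 ⊕ b2 ⊕ b6
h(b5, h(b4, h(b2, b6))) linearizes to b5 ⊕ b4 ⊕ b2 ⊕ b6
h(h(b5, h(b4, h(b2, b6))), b3) linearizes to b5 ⊕ b4 ⊕ b2 ⊕ b6 ⊕ b3
h(b1, h(h(b5, h(b4, h(b2, b6))), b3)) linearizes to b1 ⊕ b5 ⊕ b4 ⊕ b2 ⊕ b6 ⊕ b3


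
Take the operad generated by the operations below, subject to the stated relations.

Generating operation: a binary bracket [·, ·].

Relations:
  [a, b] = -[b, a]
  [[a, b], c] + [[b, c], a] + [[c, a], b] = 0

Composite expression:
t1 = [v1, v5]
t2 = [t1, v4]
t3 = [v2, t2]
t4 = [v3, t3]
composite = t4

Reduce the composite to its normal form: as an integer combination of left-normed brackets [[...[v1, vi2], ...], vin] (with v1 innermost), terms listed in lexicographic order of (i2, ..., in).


[[[[v1, v5], v4], v2], v3]

In the tensor algebra, words opening v1 carry the v1-anchored form.
Composite bracket: [v3, [v2, [[v1, v5], v4]]]
Applying ab - ba throughout gives 16 signed words (2^4 = 16).
Words beginning with v1 determine it all:
  v1v5v4v2v3 (sign +1) contributes +[[[[v1, v5], v4], v2], v3]


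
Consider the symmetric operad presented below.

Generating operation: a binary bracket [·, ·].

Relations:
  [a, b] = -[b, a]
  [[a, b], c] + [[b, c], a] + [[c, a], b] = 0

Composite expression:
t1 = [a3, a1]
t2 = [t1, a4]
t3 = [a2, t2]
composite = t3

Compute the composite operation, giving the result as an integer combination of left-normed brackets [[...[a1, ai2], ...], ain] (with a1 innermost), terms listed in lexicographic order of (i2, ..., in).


[[[a1, a3], a4], a2]


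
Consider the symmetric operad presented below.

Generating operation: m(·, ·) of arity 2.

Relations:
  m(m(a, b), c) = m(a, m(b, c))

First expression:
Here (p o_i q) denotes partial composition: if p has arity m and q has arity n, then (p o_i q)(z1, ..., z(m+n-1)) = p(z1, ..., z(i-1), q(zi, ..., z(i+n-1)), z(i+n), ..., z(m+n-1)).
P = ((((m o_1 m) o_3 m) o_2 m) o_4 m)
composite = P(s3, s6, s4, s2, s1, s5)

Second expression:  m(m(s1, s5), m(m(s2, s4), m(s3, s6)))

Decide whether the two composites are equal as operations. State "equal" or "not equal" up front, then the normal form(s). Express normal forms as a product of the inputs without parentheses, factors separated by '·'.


not equal — first s3 · s6 · s4 · s2 · s1 · s5, second s1 · s5 · s2 · s4 · s3 · s6

The first expression reduces to s3 · s6 · s4 · s2 · s1 · s5
The second expression reduces to s1 · s5 · s2 · s4 · s3 · s6
Different reductions; not equal.


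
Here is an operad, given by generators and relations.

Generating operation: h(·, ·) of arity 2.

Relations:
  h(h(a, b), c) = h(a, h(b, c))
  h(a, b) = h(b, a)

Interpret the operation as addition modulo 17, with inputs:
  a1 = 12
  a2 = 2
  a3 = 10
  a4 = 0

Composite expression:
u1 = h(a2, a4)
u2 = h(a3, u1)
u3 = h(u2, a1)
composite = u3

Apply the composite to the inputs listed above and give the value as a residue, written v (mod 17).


7 (mod 17)

h(a2, a4) = 2
h(a3, h(a2, a4)) = 12
h(h(a3, h(a2, a4)), a1) = 7


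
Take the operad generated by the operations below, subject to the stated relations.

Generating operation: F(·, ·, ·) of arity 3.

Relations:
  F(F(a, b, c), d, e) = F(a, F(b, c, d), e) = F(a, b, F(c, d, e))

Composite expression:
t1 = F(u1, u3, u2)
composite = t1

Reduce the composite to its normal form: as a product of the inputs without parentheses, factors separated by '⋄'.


u1 ⋄ u3 ⋄ u2


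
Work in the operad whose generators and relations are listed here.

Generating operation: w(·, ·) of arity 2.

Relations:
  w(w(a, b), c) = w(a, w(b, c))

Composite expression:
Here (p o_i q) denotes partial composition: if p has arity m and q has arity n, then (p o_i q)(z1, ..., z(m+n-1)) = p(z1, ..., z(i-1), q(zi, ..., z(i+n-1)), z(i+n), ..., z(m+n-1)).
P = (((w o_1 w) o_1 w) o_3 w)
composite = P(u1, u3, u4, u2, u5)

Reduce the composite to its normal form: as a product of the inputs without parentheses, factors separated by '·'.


u1 · u3 · u4 · u2 · u5

Key point: w is associative — brackets drop, the u-order remains.
w(u1, u3) unparenthesizes to u1 · u3
w(u4, u2) unparenthesizes to u4 · u2
w(w(u1, u3), w(u4, u2)) unparenthesizes to u1 · u3 · u4 · u2
w(w(w(u1, u3), w(u4, u2)), u5) unparenthesizes to u1 · u3 · u4 · u2 · u5


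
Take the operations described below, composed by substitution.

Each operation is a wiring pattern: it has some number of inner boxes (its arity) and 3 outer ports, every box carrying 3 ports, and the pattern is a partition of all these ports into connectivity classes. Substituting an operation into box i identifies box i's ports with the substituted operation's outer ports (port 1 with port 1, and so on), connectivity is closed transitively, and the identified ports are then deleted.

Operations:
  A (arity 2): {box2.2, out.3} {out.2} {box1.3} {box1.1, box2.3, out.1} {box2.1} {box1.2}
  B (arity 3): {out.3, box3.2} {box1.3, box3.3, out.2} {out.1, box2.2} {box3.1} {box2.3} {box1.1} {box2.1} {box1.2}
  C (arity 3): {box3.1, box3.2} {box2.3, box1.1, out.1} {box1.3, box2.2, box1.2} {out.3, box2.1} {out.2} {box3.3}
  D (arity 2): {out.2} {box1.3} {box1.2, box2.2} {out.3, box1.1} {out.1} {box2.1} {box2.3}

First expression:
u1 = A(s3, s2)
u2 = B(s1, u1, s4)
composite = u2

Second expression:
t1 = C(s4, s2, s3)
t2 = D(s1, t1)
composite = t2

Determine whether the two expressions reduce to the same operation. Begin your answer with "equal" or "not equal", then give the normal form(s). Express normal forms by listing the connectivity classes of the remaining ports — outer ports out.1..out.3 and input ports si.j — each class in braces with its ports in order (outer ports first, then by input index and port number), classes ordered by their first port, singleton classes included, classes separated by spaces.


Reducing the first expression gives {out.1} {out.2, s1.3, s4.3} {out.3, s4.2} {s1.1} {s1.2} {s2.1} {s2.2} {s2.3, s3.1} {s3.2} {s3.3} {s4.1}
Reducing the second expression gives {out.1} {out.2} {out.3, s1.1} {s1.2} {s1.3} {s2.1} {s2.2, s4.2, s4.3} {s2.3, s4.1} {s3.1, s3.2} {s3.3}
Different reductions; not equal.

not equal; the first gives {out.1} {out.2, s1.3, s4.3} {out.3, s4.2} {s1.1} {s1.2} {s2.1} {s2.2} {s2.3, s3.1} {s3.2} {s3.3} {s4.1} and the second {out.1} {out.2} {out.3, s1.1} {s1.2} {s1.3} {s2.1} {s2.2, s4.2, s4.3} {s2.3, s4.1} {s3.1, s3.2} {s3.3}


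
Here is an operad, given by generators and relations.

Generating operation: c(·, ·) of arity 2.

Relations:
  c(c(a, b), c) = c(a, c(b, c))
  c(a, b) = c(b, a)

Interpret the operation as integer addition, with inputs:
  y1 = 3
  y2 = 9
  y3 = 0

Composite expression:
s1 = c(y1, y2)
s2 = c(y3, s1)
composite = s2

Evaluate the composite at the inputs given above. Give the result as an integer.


12

c(y1, y2) = 12
c(y3, c(y1, y2)) = 12


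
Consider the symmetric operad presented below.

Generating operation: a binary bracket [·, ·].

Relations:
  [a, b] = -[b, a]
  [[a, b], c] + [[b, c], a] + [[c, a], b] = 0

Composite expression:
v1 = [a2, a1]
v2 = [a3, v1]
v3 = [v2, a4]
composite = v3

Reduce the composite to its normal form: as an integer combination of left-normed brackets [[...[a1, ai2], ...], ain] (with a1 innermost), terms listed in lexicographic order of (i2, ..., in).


[[[a1, a2], a3], a4]


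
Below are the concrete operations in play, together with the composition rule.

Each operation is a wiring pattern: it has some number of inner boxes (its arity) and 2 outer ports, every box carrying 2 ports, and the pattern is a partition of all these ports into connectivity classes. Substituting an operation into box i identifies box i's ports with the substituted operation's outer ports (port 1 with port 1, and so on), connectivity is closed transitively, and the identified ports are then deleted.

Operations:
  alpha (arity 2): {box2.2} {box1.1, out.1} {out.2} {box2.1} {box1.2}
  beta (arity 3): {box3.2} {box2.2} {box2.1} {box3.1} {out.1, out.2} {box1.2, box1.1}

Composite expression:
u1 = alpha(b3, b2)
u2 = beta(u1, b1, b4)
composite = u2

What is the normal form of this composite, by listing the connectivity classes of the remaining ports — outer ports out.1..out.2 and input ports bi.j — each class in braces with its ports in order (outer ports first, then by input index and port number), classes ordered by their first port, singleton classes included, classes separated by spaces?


Substituting into beta glues patterns; closure does the rest.
after alpha, the pattern on (b3, b2) reads {out.1, b3.1} {out.2} {b2.1} {b2.2} {b3.2} (out.j = its outer ports)
after beta, the pattern on (b3, b2, b1, b4) reads {out.1, out.2} {b1.1} {b1.2} {b2.1} {b2.2} {b3.1} {b3.2} {b4.1} {b4.2} (out.j = its outer ports)

{out.1, out.2} {b1.1} {b1.2} {b2.1} {b2.2} {b3.1} {b3.2} {b4.1} {b4.2}


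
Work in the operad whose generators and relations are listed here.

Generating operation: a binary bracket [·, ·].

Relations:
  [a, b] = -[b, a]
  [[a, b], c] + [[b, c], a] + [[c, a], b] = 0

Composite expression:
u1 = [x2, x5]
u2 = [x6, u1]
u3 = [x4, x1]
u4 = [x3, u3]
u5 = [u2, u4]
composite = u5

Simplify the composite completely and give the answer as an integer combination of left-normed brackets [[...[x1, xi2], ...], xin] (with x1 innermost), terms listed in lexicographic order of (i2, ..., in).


[[[[[x1, x4], x3], x2], x5], x6] - [[[[[x1, x4], x3], x5], x2], x6] - [[[[[x1, x4], x3], x6], x2], x5] + [[[[[x1, x4], x3], x6], x5], x2]

Antisymmetry and Jacobi reduce to x1-anchored left-normed brackets.
Composite bracket: [[x6, [x2, x5]], [x3, [x4, x1]]]
Under [a, b] = ab - ba we get 32 signed associative words (2^5 = 32).
Only words starting with x1 matter:
  x1x4x3x2x5x6 (sign +1) contributes +[[[[[x1, x4], x3], x2], x5], x6]
  x1x4x3x5x2x6 (sign -1) contributes -[[[[[x1, x4], x3], x5], x2], x6]
  x1x4x3x6x2x5 (sign -1) contributes -[[[[[x1, x4], x3], x6], x2], x5]
  x1x4x3x6x5x2 (sign +1) contributes +[[[[[x1, x4], x3], x6], x5], x2]


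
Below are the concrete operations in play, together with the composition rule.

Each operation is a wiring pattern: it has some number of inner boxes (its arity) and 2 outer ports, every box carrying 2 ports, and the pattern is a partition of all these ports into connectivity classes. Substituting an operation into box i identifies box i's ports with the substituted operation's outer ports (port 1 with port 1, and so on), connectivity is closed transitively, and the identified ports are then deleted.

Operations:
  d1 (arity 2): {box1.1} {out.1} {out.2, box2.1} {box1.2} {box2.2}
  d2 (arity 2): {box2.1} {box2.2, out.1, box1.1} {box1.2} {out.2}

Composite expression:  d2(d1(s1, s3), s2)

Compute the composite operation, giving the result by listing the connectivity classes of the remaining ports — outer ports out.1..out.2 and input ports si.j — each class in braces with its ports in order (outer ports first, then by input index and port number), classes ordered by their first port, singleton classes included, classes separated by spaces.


{out.1, s2.2} {out.2} {s1.1} {s1.2} {s2.1} {s3.1} {s3.2}

Treat the ports identified at d2 as solder joints: merge, then drop.
composing d1 on (s1, s3), with out.j its own outer ports: {out.1} {out.2, s3.1} {s1.1} {s1.2} {s3.2}
composing d2 on (s1, s3, s2), with out.j its own outer ports: {out.1, s2.2} {out.2} {s1.1} {s1.2} {s2.1} {s3.1} {s3.2}


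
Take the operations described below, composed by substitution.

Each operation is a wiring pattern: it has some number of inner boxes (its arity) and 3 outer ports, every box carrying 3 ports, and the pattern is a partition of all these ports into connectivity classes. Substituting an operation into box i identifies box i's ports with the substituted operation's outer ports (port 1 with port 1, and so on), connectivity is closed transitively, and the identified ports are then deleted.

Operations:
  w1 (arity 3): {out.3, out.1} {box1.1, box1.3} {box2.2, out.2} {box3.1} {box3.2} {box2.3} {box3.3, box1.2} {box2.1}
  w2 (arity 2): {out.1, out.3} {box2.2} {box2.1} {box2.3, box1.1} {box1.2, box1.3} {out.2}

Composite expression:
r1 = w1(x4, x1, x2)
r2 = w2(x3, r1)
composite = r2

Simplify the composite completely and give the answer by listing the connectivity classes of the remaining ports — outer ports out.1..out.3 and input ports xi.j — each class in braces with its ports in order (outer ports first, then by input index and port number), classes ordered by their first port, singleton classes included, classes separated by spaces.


Reachability decides: close wires over w2-identified ports.
w1 over (x4, x1, x2) gives {out.1, out.3} {out.2, x1.2} {x1.1} {x1.3} {x2.1} {x2.2} {x2.3, x4.2} {x4.1, x4.3}, out.j being that stage's outer ports
w2 over (x3, x4, x1, x2) gives {out.1, out.3} {out.2} {x1.1} {x1.2} {x1.3} {x2.1} {x2.2} {x2.3, x4.2} {x3.1} {x3.2, x3.3} {x4.1, x4.3}, out.j being that stage's outer ports

{out.1, out.3} {out.2} {x1.1} {x1.2} {x1.3} {x2.1} {x2.2} {x2.3, x4.2} {x3.1} {x3.2, x3.3} {x4.1, x4.3}


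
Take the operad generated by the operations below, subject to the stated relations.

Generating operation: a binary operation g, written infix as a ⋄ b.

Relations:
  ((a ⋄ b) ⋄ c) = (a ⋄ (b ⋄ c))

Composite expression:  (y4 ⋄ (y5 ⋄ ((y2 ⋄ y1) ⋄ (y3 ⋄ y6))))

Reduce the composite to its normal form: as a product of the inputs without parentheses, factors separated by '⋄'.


y4 ⋄ y5 ⋄ y2 ⋄ y1 ⋄ y3 ⋄ y6


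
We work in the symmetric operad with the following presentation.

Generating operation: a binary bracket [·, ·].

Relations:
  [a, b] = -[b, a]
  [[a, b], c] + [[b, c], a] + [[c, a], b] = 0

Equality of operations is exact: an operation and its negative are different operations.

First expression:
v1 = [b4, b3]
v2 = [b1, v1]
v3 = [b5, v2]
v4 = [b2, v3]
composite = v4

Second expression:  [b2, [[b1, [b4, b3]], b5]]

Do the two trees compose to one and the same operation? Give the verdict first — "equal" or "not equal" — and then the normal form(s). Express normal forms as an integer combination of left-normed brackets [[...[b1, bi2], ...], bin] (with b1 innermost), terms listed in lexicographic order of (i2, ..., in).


Normal form of the first expression: -[[[[b1, b3], b4], b5], b2] + [[[[b1, b4], b3], b5], b2]
Normal form of the second expression: [[[[b1, b3], b4], b5], b2] - [[[[b1, b4], b3], b5], b2]
No match — not equal.

not equal; first: -[[[[b1, b3], b4], b5], b2] + [[[[b1, b4], b3], b5], b2]; second: [[[[b1, b3], b4], b5], b2] - [[[[b1, b4], b3], b5], b2]


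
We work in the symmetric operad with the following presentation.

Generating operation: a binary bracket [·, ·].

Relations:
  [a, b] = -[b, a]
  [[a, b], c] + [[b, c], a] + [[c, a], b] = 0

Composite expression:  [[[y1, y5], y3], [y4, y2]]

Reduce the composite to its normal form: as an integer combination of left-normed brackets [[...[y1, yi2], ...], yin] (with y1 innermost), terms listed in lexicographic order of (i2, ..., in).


-[[[[y1, y5], y3], y2], y4] + [[[[y1, y5], y3], y4], y2]

A multilinear Lie element is pinned by y1-initial words (y1 innermost).
Composite bracket: [[[y1, y5], y3], [y4, y2]]
Applying ab - ba throughout gives 16 signed words (2^4 = 16).
Coefficients come from the y1-initial words:
  sign of y1y5y3y2y4 is -1, so it contributes -[[[[y1, y5], y3], y2], y4]
  sign of y1y5y3y4y2 is +1, so it contributes +[[[[y1, y5], y3], y4], y2]


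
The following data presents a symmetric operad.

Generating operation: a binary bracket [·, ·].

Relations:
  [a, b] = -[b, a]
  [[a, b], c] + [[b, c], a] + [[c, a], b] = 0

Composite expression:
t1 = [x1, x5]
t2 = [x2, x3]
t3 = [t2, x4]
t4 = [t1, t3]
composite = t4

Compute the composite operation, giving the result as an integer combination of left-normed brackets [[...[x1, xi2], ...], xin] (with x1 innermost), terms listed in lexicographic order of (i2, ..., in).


In the tensor algebra, words opening x1 carry the x1-anchored form.
Composite bracket: [[x1, x5], [[x2, x3], x4]]
Under [a, b] = ab - ba we get 16 signed associative words (2^4 = 16).
Coefficients come from the x1-initial words:
  sign of x1x5x2x3x4 is +1, so it contributes +[[[[x1, x5], x2], x3], x4]
  sign of x1x5x3x2x4 is -1, so it contributes -[[[[x1, x5], x3], x2], x4]
  sign of x1x5x4x2x3 is -1, so it contributes -[[[[x1, x5], x4], x2], x3]
  sign of x1x5x4x3x2 is +1, so it contributes +[[[[x1, x5], x4], x3], x2]

[[[[x1, x5], x2], x3], x4] - [[[[x1, x5], x3], x2], x4] - [[[[x1, x5], x4], x2], x3] + [[[[x1, x5], x4], x3], x2]


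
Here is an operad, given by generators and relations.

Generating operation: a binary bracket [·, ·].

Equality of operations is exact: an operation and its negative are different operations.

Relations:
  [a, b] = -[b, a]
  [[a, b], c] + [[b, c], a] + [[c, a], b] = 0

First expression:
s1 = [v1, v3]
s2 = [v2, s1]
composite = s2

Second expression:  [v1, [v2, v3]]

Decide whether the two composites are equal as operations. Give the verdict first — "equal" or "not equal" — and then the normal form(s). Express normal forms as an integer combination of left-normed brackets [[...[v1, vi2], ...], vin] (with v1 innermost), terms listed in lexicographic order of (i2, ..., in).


not equal; first: -[[v1, v3], v2]; second: [[v1, v2], v3] - [[v1, v3], v2]

The first expression reduces to -[[v1, v3], v2]
The second expression reduces to [[v1, v2], v3] - [[v1, v3], v2]
The forms do not match — not equal.


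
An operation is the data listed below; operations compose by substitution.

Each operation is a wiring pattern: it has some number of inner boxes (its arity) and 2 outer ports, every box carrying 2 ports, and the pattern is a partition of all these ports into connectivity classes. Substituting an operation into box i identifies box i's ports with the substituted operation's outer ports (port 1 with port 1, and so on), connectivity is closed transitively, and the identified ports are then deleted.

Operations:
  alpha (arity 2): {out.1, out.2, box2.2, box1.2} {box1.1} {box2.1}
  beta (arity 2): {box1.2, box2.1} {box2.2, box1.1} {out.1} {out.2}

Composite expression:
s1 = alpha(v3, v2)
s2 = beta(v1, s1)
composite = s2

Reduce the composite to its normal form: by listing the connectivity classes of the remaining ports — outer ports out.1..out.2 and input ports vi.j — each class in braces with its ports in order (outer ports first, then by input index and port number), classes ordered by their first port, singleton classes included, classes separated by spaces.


{out.1} {out.2} {v1.1, v1.2, v2.2, v3.2} {v2.1} {v3.1}

Connectivity passes through glued beta-boundaries; trace each wire chain.
the subtree at alpha composes to {out.1, out.2, v2.2, v3.2} {v2.1} {v3.1} on (v3, v2); out.j = own outer ports
the subtree at beta composes to {out.1} {out.2} {v1.1, v1.2, v2.2, v3.2} {v2.1} {v3.1} on (v1, v3, v2); out.j = own outer ports


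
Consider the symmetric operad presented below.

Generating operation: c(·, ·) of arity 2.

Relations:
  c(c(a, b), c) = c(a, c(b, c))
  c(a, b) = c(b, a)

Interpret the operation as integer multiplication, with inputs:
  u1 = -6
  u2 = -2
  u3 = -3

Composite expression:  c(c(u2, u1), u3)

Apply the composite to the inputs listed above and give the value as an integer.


-36

c(u2, u1) = 12
c(c(u2, u1), u3) = -36


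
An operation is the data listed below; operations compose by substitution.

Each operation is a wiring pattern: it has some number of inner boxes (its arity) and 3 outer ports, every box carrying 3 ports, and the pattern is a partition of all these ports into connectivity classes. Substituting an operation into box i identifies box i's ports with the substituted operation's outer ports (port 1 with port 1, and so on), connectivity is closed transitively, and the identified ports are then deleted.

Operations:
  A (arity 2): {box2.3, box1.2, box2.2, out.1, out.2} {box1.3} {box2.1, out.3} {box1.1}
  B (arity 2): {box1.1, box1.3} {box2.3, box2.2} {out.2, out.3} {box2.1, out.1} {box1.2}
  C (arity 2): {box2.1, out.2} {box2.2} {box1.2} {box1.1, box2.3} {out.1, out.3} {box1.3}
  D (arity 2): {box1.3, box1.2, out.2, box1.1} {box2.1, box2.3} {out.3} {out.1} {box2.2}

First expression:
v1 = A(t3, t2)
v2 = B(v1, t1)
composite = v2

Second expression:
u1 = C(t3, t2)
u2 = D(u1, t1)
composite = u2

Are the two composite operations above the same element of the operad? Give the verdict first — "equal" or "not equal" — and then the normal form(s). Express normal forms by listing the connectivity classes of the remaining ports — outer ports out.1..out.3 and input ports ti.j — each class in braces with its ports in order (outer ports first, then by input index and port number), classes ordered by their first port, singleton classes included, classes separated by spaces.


not equal: they reduce to {out.1, t1.1} {out.2, out.3} {t1.2, t1.3} {t2.1, t2.2, t2.3, t3.2} {t3.1} {t3.3} and {out.1} {out.2, t2.1} {out.3} {t1.1, t1.3} {t1.2} {t2.2} {t2.3, t3.1} {t3.2} {t3.3}

The first composite normalizes to {out.1, t1.1} {out.2, out.3} {t1.2, t1.3} {t2.1, t2.2, t2.3, t3.2} {t3.1} {t3.3}
The second composite normalizes to {out.1} {out.2, t2.1} {out.3} {t1.1, t1.3} {t1.2} {t2.2} {t2.3, t3.1} {t3.2} {t3.3}
No match — not equal.


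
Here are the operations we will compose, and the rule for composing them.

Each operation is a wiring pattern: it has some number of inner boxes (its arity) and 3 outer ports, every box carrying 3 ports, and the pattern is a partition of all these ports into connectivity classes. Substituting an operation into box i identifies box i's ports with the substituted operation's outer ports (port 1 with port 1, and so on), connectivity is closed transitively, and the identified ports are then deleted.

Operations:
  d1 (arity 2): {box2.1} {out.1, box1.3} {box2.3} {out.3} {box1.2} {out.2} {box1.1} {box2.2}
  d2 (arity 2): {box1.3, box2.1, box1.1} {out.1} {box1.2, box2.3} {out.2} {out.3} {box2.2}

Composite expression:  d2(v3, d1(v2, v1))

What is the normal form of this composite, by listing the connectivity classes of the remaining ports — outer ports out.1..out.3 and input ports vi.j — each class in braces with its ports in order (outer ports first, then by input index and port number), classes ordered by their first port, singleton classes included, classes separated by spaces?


{out.1} {out.2} {out.3} {v1.1} {v1.2} {v1.3} {v2.1} {v2.2} {v2.3, v3.1, v3.3} {v3.2}


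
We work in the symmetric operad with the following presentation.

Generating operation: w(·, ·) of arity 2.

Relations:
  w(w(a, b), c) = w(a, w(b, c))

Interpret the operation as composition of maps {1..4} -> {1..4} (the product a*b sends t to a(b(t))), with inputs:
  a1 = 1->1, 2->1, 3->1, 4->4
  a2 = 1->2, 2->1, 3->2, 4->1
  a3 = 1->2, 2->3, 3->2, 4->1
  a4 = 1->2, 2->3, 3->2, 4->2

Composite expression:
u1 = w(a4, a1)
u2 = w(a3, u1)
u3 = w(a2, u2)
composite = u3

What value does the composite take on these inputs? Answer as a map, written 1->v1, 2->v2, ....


w(a4, a1) = 1->2, 2->2, 3->2, 4->2
w(a3, w(a4, a1)) = 1->3, 2->3, 3->3, 4->3
w(a2, w(a3, w(a4, a1))) = 1->2, 2->2, 3->2, 4->2

1->2, 2->2, 3->2, 4->2


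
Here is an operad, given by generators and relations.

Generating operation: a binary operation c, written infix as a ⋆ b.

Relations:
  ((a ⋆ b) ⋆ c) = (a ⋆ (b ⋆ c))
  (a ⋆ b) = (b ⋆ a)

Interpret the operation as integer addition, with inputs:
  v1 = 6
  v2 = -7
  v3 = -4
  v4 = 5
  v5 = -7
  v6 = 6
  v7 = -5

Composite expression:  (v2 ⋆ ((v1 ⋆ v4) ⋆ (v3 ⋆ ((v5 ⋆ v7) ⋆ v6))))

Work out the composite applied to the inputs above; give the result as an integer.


(v1 ⋆ v4) = 11
(v5 ⋆ v7) = -12
((v5 ⋆ v7) ⋆ v6) = -6
(v3 ⋆ ((v5 ⋆ v7) ⋆ v6)) = -10
((v1 ⋆ v4) ⋆ (v3 ⋆ ((v5 ⋆ v7) ⋆ v6))) = 1
(v2 ⋆ ((v1 ⋆ v4) ⋆ (v3 ⋆ ((v5 ⋆ v7) ⋆ v6)))) = -6

-6


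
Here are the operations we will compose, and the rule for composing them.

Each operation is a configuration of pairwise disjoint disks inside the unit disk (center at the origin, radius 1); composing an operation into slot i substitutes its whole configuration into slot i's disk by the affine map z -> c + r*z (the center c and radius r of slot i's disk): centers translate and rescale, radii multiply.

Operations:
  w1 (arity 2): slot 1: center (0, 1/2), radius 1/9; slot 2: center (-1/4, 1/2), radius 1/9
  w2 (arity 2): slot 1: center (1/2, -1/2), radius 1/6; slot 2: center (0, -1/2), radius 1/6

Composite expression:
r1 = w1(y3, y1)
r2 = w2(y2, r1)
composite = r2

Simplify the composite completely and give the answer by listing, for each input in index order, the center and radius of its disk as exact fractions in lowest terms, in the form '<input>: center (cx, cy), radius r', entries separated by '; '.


y1: center (-1/24, -5/12), radius 1/54; y2: center (1/2, -1/2), radius 1/6; y3: center (0, -5/12), radius 1/54
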